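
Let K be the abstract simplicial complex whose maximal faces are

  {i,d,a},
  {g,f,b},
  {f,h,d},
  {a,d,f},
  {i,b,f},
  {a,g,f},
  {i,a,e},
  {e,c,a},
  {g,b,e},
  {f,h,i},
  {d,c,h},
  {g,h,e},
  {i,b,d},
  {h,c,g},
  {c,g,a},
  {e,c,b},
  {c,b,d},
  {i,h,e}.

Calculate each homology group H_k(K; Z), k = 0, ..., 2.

Take the total order a < b < c < d < e < f < g < h < i on the vertex set. Then K (dimension 2) consists of the simplices:

  0-simplices (9): a, b, c, d, e, f, g, h, i
  1-simplices (27): ac, ad, ae, af, ag, ai, bc, bd, be, bf, bg, bi, cd, ce, cg, ch, df, dh, di, eg, eh, ei, fg, fh, fi, gh, hi
  2-simplices (18): ace, acg, adf, adi, aei, afg, bcd, bce, bdi, beg, bfg, bfi, cdh, cgh, dfh, egh, ehi, fhi

giving chain groups C_0 ≅ Z^9, C_1 ≅ Z^27, C_2 ≅ Z^18.

Boundary ∂_1: C_1 → C_0 is given by ∂[p,q] = [q] − [p]. For instance
  ∂hi = i − h.
The 9×27 boundary matrix has rank 8 and Smith normal form diag(1,1,1,1,1,1,1,1).

∂_2: C_2 → C_1 sends each 2-simplex [p,q,r] to [q,r] − [p,r] + [p,q]. For instance
  ∂aei = ei − ai + ae,
  ∂bdi = di − bi + bd.
The 27×18 boundary matrix has rank 18 and Smith normal form diag(1,1,1,1,1,1,1,1,1,1,1,1,1,1,1,1,1,2).

From H_k ≅ ker(∂_k) / im(∂_{k+1}) we obtain:

  H_0: rank C_0 − rank ∂_1 = 9 − 8 = 1, and the invariant factors of ∂_1 are all 1, so H_0 ≅ Z.
  H_1: rank ker ∂_1 − rank ∂_2 = (27 − 8) − 18 = 1, and ∂_2 has invariant factor 2 > 1, so H_1 ≅ Z ⊕ Z_2.
  H_2: rank ker ∂_2 − rank ∂_3 = (18 − 18) − 0 = 0, and there is no ∂_3, so H_2 ≅ 0.

H_0 ≅ Z,  H_1 ≅ Z ⊕ Z_2,  H_2 = 0.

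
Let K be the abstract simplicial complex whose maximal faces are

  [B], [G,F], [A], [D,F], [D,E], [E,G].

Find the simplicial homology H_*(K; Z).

We work with the vertex ordering A < B < D < E < F < G. The simplices of K, each written with vertices in increasing order, are:

  0-simplices (6): A, B, D, E, F, G
  1-simplices (4): DE, DF, EG, FG

so the chain groups are C_0 ≅ Z^6, C_1 ≅ Z^4.

The boundary map ∂_1: C_1 → C_0 sends each edge [p,q] (with p < q) to q − p. For instance
  ∂FG = G − F.
The resulting 6×4 matrix has rank 3, and its Smith normal form has invariant factors (1,1,1).

Computing H_k = (kernel of ∂_k) / (image of ∂_{k+1}):

  H_0: rank C_0 − rank ∂_1 = 6 − 3 = 3, and the invariant factors of ∂_1 are all 1, so H_0 = Z^3.
  H_1: rank ker ∂_1 − rank ∂_2 = (4 − 3) − 0 = 1, and there is no ∂_2, so H_1 = Z.

H_0 ≅ Z^3,  H_1 ≅ Z.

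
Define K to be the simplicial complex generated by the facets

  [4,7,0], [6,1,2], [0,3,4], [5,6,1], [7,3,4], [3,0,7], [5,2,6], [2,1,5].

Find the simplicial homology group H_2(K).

Take the total order 0 < 1 < 2 < 3 < 4 < 5 < 6 < 7 on the vertex set. Then K (dimension 2) consists of the simplices:

  0-simplices (8): [0], [1], [2], [3], [4], [5], [6], [7]
  1-simplices (12): [0,3], [0,4], [0,7], [1,2], [1,5], [1,6], [2,5], [2,6], [3,4], [3,7], [4,7], [5,6]
  2-simplices (8): [0,3,4], [0,3,7], [0,4,7], [1,2,5], [1,2,6], [1,5,6], [2,5,6], [3,4,7]

so the chain groups are C_0 ≅ Z^8, C_1 ≅ Z^12, C_2 ≅ Z^8.

Boundary ∂_1: C_1 → C_0 sends each edge [p,q] (with p < q) to q − p. For instance
  ∂[5,6] = [6] − [5].
This gives a 8×12 integer matrix of rank 6; reducing to Smith normal form yields diagonal entries (1,1,1,1,1,1).

∂_2: C_2 → C_1 sends each 2-simplex [p,q,r] to [q,r] − [p,r] + [p,q]. For instance
  ∂[2,5,6] = [5,6] − [2,6] + [2,5],
  ∂[0,3,7] = [3,7] − [0,7] + [0,3].
This gives a 12×8 integer matrix of rank 6; reducing to Smith normal form yields diagonal entries (1,1,1,1,1,1).

From H_k ≅ ker(∂_k) / im(∂_{k+1}) we obtain:

  H_2: rank ker ∂_2 − rank ∂_3 = (8 − 6) − 0 = 2, and there is no ∂_3, so H_2 ≅ Z^2.

H_2 = Z^2.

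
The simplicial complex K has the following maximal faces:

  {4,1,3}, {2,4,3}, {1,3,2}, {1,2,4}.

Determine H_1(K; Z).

Take the total order 1 < 2 < 3 < 4 on the vertex set. Then K (dimension 2) consists of the simplices:

  0-simplices (4): [1], [2], [3], [4]
  1-simplices (6): [1,2], [1,3], [1,4], [2,3], [2,4], [3,4]
  2-simplices (4): [1,2,3], [1,2,4], [1,3,4], [2,3,4]

Hence C_0 ≅ Z^4, C_1 ≅ Z^6, C_2 ≅ Z^4.

The boundary map ∂_1: C_1 → C_0 maps an edge to its endpoints' difference, ∂[p,q] = q − p.
The 4×6 boundary matrix has rank 3 and Smith normal form diag(1,1,1).

Boundary ∂_2: C_2 → C_1 acts by ∂[p,q,r] = [q,r] − [p,r] + [p,q]. For instance
  ∂[1,3,4] = [3,4] − [1,4] + [1,3],
  ∂[1,2,3] = [2,3] − [1,3] + [1,2].
As a 6×4 matrix over Z this has rank 3, with invariant factors (1,1,1).

From H_k ≅ ker(∂_k) / im(∂_{k+1}) we obtain:

  H_1: rank ker ∂_1 − rank ∂_2 = (6 − 3) − 3 = 0, and the invariant factors of ∂_2 are all 1, so H_1 ≅ 0.

(K is a triangulation of the 2-sphere S^2.)

H_1 = 0.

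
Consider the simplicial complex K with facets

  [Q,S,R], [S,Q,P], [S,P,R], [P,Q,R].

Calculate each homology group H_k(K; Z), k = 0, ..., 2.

H_0 ≅ Z,  H_1 = 0,  H_2 ≅ Z.

Take the total order P < Q < R < S on the vertex set. Then K (dimension 2) consists of the simplices:

  0-simplices (4): P, Q, R, S
  1-simplices (6): PQ, PR, PS, QR, QS, RS
  2-simplices (4): PQR, PQS, PRS, QRS

so the chain groups are C_0 ≅ Z^4, C_1 ≅ Z^6, C_2 ≅ Z^4.

Boundary ∂_1: C_1 → C_0 sends each edge [p,q] (with p < q) to q − p.
As a 4×6 matrix over Z this has rank 3, with invariant factors (1,1,1).

The boundary map ∂_2: C_2 → C_1 maps a triangle to the signed sum of its edges. For instance
  ∂PRS = RS − PS + PR,
  ∂PQS = QS − PS + PQ.
The resulting 6×4 matrix has rank 3, and its Smith normal form has invariant factors (1,1,1).

Reading off H_k = ker ∂_k / im ∂_{k+1}:

  H_0: rank C_0 − rank ∂_1 = 4 − 3 = 1, and the invariant factors of ∂_1 are all 1, so H_0 ≅ Z.
  H_1: rank ker ∂_1 − rank ∂_2 = (6 − 3) − 3 = 0, and the invariant factors of ∂_2 are all 1, so H_1 ≅ 0.
  H_2: rank ker ∂_2 − rank ∂_3 = (4 − 3) − 0 = 1, and there is no ∂_3, so H_2 ≅ Z.

(K is a triangulation of the 2-sphere S^2.)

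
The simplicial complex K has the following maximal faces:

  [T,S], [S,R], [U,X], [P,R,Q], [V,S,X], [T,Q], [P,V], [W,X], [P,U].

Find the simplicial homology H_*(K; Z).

H_0 ≅ Z,  H_1 ≅ Z^3,  H_2 = 0.

Fix the vertex order P < Q < R < S < T < U < V < W < X and write every simplex with vertices in increasing order. Then dim K = 2 and the simplices of K are:

  0-simplices (9): P, Q, R, S, T, U, V, W, X
  1-simplices (13): PQ, PR, PU, PV, QR, QT, RS, ST, SV, SX, UX, VX, WX
  2-simplices (2): PQR, SVX

Hence C_0 ≅ Z^9, C_1 ≅ Z^13, C_2 ≅ Z^2.

Boundary ∂_1: C_1 → C_0 maps an edge to its endpoints' difference, ∂[p,q] = q − p.
This gives a 9×13 integer matrix of rank 8; reducing to Smith normal form yields diagonal entries (1,1,1,1,1,1,1,1).

Boundary ∂_2: C_2 → C_1 acts by ∂[p,q,r] = [q,r] − [p,r] + [p,q]. For instance
  ∂SVX = VX − SX + SV,
  ∂PQR = QR − PR + PQ.
The 13×2 boundary matrix has rank 2 and Smith normal form diag(1,1).

Now H_k = ker ∂_k / im ∂_{k+1}, so:

  H_0: rank C_0 − rank ∂_1 = 9 − 8 = 1, and the invariant factors of ∂_1 are all 1, so H_0 ≅ Z.
  H_1: rank ker ∂_1 − rank ∂_2 = (13 − 8) − 2 = 3, and the invariant factors of ∂_2 are all 1, so H_1 ≅ Z^3.
  H_2: rank ker ∂_2 − rank ∂_3 = (2 − 2) − 0 = 0, and there is no ∂_3, so H_2 ≅ 0.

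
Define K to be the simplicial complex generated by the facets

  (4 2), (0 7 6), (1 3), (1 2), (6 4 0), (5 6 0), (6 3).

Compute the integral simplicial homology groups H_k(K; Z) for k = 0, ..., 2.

H_0 ≅ Z,  H_1 ≅ Z,  H_2 = 0.

Order the vertices as 0 < 1 < 2 < 3 < 4 < 5 < 6 < 7. Listing each simplex with vertices in this order, K has dimension 2 with simplices:

  0-simplices (8): [0], [1], [2], [3], [4], [5], [6], [7]
  1-simplices (11): [0,4], [0,5], [0,6], [0,7], [1,2], [1,3], [2,4], [3,6], [4,6], [5,6], [6,7]
  2-simplices (3): [0,4,6], [0,5,6], [0,6,7]

giving chain groups C_0 ≅ Z^8, C_1 ≅ Z^11, C_2 ≅ Z^3.

Boundary ∂_1: C_1 → C_0 is given by ∂[p,q] = [q] − [p]. For instance
  ∂[0,6] = [6] − [0].
The resulting 8×11 matrix has rank 7, and its Smith normal form has invariant factors (1,1,1,1,1,1,1).

The boundary map ∂_2: C_2 → C_1 maps a triangle to the signed sum of its edges. For instance
  ∂[0,6,7] = [6,7] − [0,7] + [0,6],
  ∂[0,5,6] = [5,6] − [0,6] + [0,5].
The resulting 11×3 matrix has rank 3, and its Smith normal form has invariant factors (1,1,1).

From H_k ≅ ker(∂_k) / im(∂_{k+1}) we obtain:

  H_0: rank C_0 − rank ∂_1 = 8 − 7 = 1, and the invariant factors of ∂_1 are all 1, so H_0 ≅ Z.
  H_1: rank ker ∂_1 − rank ∂_2 = (11 − 7) − 3 = 1, and the invariant factors of ∂_2 are all 1, so H_1 ≅ Z.
  H_2: rank ker ∂_2 − rank ∂_3 = (3 − 3) − 0 = 0, and there is no ∂_3, so H_2 ≅ 0.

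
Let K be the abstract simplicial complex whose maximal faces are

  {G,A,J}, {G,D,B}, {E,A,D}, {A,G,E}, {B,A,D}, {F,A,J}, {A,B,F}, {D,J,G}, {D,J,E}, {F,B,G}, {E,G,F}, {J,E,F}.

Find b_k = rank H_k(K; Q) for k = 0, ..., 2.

b_0 = 1, b_1 = 0, b_2 = 0.

K has 7 vertices, 18 edges, 12 triangles.
rank ∂_0 = 0, rank ∂_1 = 6 ⇒ b_0 = 7 − 0 − 6 = 1; all invariant factors of ∂_1 are 1 so no torsion. So H_0 = Z.
rank ∂_1 = 6, rank ∂_2 = 12 ⇒ b_1 = 18 − 6 − 12 = 0; ∂_2 has invariant factor(s) [2] giving torsion. So H_1 = Z_2.
rank ∂_2 = 12, rank ∂_3 = 0 ⇒ b_2 = 12 − 12 − 0 = 0. So H_2 = 0.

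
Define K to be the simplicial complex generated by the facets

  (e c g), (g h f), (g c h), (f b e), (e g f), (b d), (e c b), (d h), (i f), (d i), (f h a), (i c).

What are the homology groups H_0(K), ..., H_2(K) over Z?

Order the vertices as a < b < c < d < e < f < g < h < i. Listing each simplex with vertices in this order, K has dimension 2 with simplices:

  0-simplices (9): a, b, c, d, e, f, g, h, i
  1-simplices (18): af, ah, bc, bd, be, bf, ce, cg, ch, ci, dh, di, ef, eg, fg, fh, fi, gh
  2-simplices (7): afh, bce, bef, ceg, cgh, efg, fgh

giving chain groups C_0 ≅ Z^9, C_1 ≅ Z^18, C_2 ≅ Z^7.

The boundary map ∂_1: C_1 → C_0 is given by ∂[p,q] = [q] − [p]. For instance
  ∂bc = c − b.
The resulting 9×18 matrix has rank 8, and its Smith normal form has invariant factors (1,1,1,1,1,1,1,1).

The boundary map ∂_2: C_2 → C_1 maps a triangle to the signed sum of its edges. For instance
  ∂cgh = gh − ch + cg,
  ∂bef = ef − bf + be.
This gives a 18×7 integer matrix of rank 7; reducing to Smith normal form yields diagonal entries (1,1,1,1,1,1,1).

Computing H_k = (kernel of ∂_k) / (image of ∂_{k+1}):

  H_0: rank C_0 − rank ∂_1 = 9 − 8 = 1, and the invariant factors of ∂_1 are all 1, so H_0 ≅ Z.
  H_1: rank ker ∂_1 − rank ∂_2 = (18 − 8) − 7 = 3, and the invariant factors of ∂_2 are all 1, so H_1 ≅ Z^3.
  H_2: rank ker ∂_2 − rank ∂_3 = (7 − 7) − 0 = 0, and there is no ∂_3, so H_2 ≅ 0.

H_0 ≅ Z,  H_1 ≅ Z^3,  H_2 = 0.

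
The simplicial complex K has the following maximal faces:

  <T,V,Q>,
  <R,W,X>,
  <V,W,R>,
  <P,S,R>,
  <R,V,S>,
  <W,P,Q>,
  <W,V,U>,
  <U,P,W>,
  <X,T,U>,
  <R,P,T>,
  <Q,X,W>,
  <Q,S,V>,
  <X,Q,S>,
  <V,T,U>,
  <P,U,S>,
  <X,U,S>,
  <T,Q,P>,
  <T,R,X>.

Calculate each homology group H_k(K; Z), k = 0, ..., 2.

H_0 ≅ Z,  H_1 ≅ Z^2,  H_2 ≅ Z.

Take the total order P < Q < R < S < T < U < V < W < X on the vertex set. Then K (dimension 2) consists of the simplices:

  0-simplices (9): P, Q, R, S, T, U, V, W, X
  1-simplices (27): PQ, PR, PS, PT, PU, PW, QS, QT, QV, QW, QX, RS, RT, RV, RW, RX, SU, SV, SX, TU, TV, TX, UV, UW, UX, VW, WX
  2-simplices (18): PQT, PQW, PRS, PRT, PSU, PUW, QSV, QSX, QTV, QWX, RSV, RTX, RVW, RWX, SUX, TUV, TUX, UVW

so the chain groups are C_0 ≅ Z^9, C_1 ≅ Z^27, C_2 ≅ Z^18.

Boundary ∂_1: C_1 → C_0 is given by ∂[p,q] = [q] − [p]. For instance
  ∂WX = X − W.
This gives a 9×27 integer matrix of rank 8; reducing to Smith normal form yields diagonal entries (1,1,1,1,1,1,1,1).

The boundary map ∂_2: C_2 → C_1 maps a triangle to the signed sum of its edges. For instance
  ∂QSV = SV − QV + QS,
  ∂UVW = VW − UW + UV.
The 27×18 boundary matrix has rank 17 and Smith normal form diag(1,1,1,1,1,1,1,1,1,1,1,1,1,1,1,1,1).

Now H_k = ker ∂_k / im ∂_{k+1}, so:

  H_0: rank C_0 − rank ∂_1 = 9 − 8 = 1, and the invariant factors of ∂_1 are all 1, so H_0 ≅ Z.
  H_1: rank ker ∂_1 − rank ∂_2 = (27 − 8) − 17 = 2, and the invariant factors of ∂_2 are all 1, so H_1 ≅ Z^2.
  H_2: rank ker ∂_2 − rank ∂_3 = (18 − 17) − 0 = 1, and there is no ∂_3, so H_2 ≅ Z.

(K is a triangulation of the torus T^2.)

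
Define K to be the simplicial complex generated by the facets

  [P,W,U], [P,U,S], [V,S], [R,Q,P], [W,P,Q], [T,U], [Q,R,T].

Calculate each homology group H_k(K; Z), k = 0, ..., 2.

Fix the vertex order P < Q < R < S < T < U < V < W and write every simplex with vertices in increasing order. Then dim K = 2 and the simplices of K are:

  0-simplices (8): P, Q, R, S, T, U, V, W
  1-simplices (13): PQ, PR, PS, PU, PW, QR, QT, QW, RT, SU, SV, TU, UW
  2-simplices (5): PQR, PQW, PSU, PUW, QRT

giving chain groups C_0 ≅ Z^8, C_1 ≅ Z^13, C_2 ≅ Z^5.

The boundary map ∂_1: C_1 → C_0 is given by ∂[p,q] = [q] − [p]. For instance
  ∂QR = R − Q.
This gives a 8×13 integer matrix of rank 7; reducing to Smith normal form yields diagonal entries (1,1,1,1,1,1,1).

Boundary ∂_2: C_2 → C_1 maps a triangle to the signed sum of its edges. For instance
  ∂PSU = SU − PU + PS,
  ∂PUW = UW − PW + PU.
This gives a 13×5 integer matrix of rank 5; reducing to Smith normal form yields diagonal entries (1,1,1,1,1).

From H_k ≅ ker(∂_k) / im(∂_{k+1}) we obtain:

  H_0: rank C_0 − rank ∂_1 = 8 − 7 = 1, and the invariant factors of ∂_1 are all 1, so H_0 ≅ Z.
  H_1: rank ker ∂_1 − rank ∂_2 = (13 − 7) − 5 = 1, and the invariant factors of ∂_2 are all 1, so H_1 ≅ Z.
  H_2: rank ker ∂_2 − rank ∂_3 = (5 − 5) − 0 = 0, and there is no ∂_3, so H_2 ≅ 0.

As a check, the Euler characteristic is 8 − 13 + 5 = 0, which agrees with 1 − 1 + 0 = 0.

H_0 ≅ Z,  H_1 ≅ Z,  H_2 = 0.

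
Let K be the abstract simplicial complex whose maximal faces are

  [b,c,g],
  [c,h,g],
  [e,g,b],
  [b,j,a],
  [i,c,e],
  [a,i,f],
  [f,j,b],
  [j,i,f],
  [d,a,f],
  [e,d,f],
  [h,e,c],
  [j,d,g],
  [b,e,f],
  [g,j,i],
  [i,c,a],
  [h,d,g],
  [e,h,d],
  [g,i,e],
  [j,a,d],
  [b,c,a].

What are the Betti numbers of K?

Order the vertices as a < b < c < d < e < f < g < h < i < j. Listing each simplex with vertices in this order, K has dimension 2 with simplices:

  0-simplices (10): a, b, c, d, e, f, g, h, i, j
  1-simplices (30): ab, ac, ad, af, ai, aj, bc, be, bf, bg, bj, ce, cg, ch, ci, de, df, dg, dh, dj, ef, eg, eh, ei, fi, fj, gh, gi, gj, ij
  2-simplices (20): abc, abj, aci, adf, adj, afi, bcg, bef, beg, bfj, ceh, cei, cgh, def, deh, dgh, dgj, egi, fij, gij

Hence C_0 ≅ Z^10, C_1 ≅ Z^30, C_2 ≅ Z^20.

The boundary map ∂_1: C_1 → C_0 maps an edge to its endpoints' difference, ∂[p,q] = q − p. For instance
  ∂aj = j − a.
The 10×30 boundary matrix has rank 9 and Smith normal form diag(1,1,1,1,1,1,1,1,1).

The boundary map ∂_2: C_2 → C_1 sends each 2-simplex [p,q,r] to [q,r] − [p,r] + [p,q]. For instance
  ∂egi = gi − ei + eg,
  ∂aci = ci − ai + ac.
This gives a 30×20 integer matrix of rank 20; reducing to Smith normal form yields diagonal entries (1,1,1,1,1,1,1,1,1,1,1,1,1,1,1,1,1,1,1,2).

Now H_k = ker ∂_k / im ∂_{k+1}, so:

  H_0: rank C_0 − rank ∂_1 = 10 − 9 = 1, and the invariant factors of ∂_1 are all 1, so H_0 ≅ Z.
  H_1: rank ker ∂_1 − rank ∂_2 = (30 − 9) − 20 = 1, and ∂_2 has invariant factor 2 > 1, so H_1 ≅ Z × Z/2.
  H_2: rank ker ∂_2 − rank ∂_3 = (20 − 20) − 0 = 0, and there is no ∂_3, so H_2 ≅ 0.

As a check, the Euler characteristic is 10 − 30 + 20 = 0, which agrees with 1 − 1 + 0 = 0.

Hence the Betti numbers are b_0 = 1, b_1 = 1, b_2 = 0.

b_0 = 1, b_1 = 1, b_2 = 0.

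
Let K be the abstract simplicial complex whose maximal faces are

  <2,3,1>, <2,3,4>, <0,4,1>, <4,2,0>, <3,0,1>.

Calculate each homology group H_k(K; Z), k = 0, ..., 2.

We work with the vertex ordering 0 < 1 < 2 < 3 < 4. The simplices of K, each written with vertices in increasing order, are:

  0-simplices (5): [0], [1], [2], [3], [4]
  1-simplices (10): [0,1], [0,2], [0,3], [0,4], [1,2], [1,3], [1,4], [2,3], [2,4], [3,4]
  2-simplices (5): [0,1,3], [0,1,4], [0,2,4], [1,2,3], [2,3,4]

giving chain groups C_0 ≅ Z^5, C_1 ≅ Z^10, C_2 ≅ Z^5.

∂_1: C_1 → C_0 is given by ∂[p,q] = [q] − [p].
As a 5×10 matrix over Z this has rank 4, with invariant factors (1,1,1,1).

The boundary map ∂_2: C_2 → C_1 acts by ∂[p,q,r] = [q,r] − [p,r] + [p,q]. For instance
  ∂[0,2,4] = [2,4] − [0,4] + [0,2],
  ∂[0,1,3] = [1,3] − [0,3] + [0,1].
As a 10×5 matrix over Z this has rank 5, with invariant factors (1,1,1,1,1).

Now H_k = ker ∂_k / im ∂_{k+1}, so:

  H_0: rank C_0 − rank ∂_1 = 5 − 4 = 1, and the invariant factors of ∂_1 are all 1, so H_0 ≅ Z.
  H_1: rank ker ∂_1 − rank ∂_2 = (10 − 4) − 5 = 1, and the invariant factors of ∂_2 are all 1, so H_1 ≅ Z.
  H_2: rank ker ∂_2 − rank ∂_3 = (5 − 5) − 0 = 0, and there is no ∂_3, so H_2 ≅ 0.

H_0 ≅ Z,  H_1 ≅ Z,  H_2 = 0.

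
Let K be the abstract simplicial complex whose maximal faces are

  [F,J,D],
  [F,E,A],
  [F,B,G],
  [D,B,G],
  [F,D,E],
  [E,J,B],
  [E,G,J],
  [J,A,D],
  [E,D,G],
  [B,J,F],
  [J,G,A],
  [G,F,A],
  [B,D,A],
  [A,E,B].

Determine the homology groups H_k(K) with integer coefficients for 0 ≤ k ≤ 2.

H_0 ≅ Z,  H_1 ≅ Z^2,  H_2 ≅ Z.

We work with the vertex ordering A < B < D < E < F < G < J. The simplices of K, each written with vertices in increasing order, are:

  0-simplices (7): A, B, D, E, F, G, J
  1-simplices (21): AB, AD, AE, AF, AG, AJ, BD, BE, BF, BG, BJ, DE, DF, DG, DJ, EF, EG, EJ, FG, FJ, GJ
  2-simplices (14): ABD, ABE, ADJ, AEF, AFG, AGJ, BDG, BEJ, BFG, BFJ, DEF, DEG, DFJ, EGJ

so the chain groups are C_0 ≅ Z^7, C_1 ≅ Z^21, C_2 ≅ Z^14.

∂_1: C_1 → C_0 is given by ∂[p,q] = [q] − [p]. For instance
  ∂AG = G − A.
The resulting 7×21 matrix has rank 6, and its Smith normal form has invariant factors (1,1,1,1,1,1).

∂_2: C_2 → C_1 sends each 2-simplex [p,q,r] to [q,r] − [p,r] + [p,q]. For instance
  ∂BFG = FG − BG + BF,
  ∂AEF = EF − AF + AE.
The 21×14 boundary matrix has rank 13 and Smith normal form diag(1,1,1,1,1,1,1,1,1,1,1,1,1).

From H_k ≅ ker(∂_k) / im(∂_{k+1}) we obtain:

  H_0: rank C_0 − rank ∂_1 = 7 − 6 = 1, and the invariant factors of ∂_1 are all 1, so H_0 ≅ Z.
  H_1: rank ker ∂_1 − rank ∂_2 = (21 − 6) − 13 = 2, and the invariant factors of ∂_2 are all 1, so H_1 ≅ Z^2.
  H_2: rank ker ∂_2 − rank ∂_3 = (14 − 13) − 0 = 1, and there is no ∂_3, so H_2 ≅ Z.

(K is a triangulation of the torus T^2.)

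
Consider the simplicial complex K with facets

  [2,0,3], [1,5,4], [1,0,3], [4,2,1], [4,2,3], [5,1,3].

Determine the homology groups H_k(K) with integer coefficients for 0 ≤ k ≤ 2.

H_0 ≅ Z,  H_1 ≅ Z,  H_2 = 0.

Fix the vertex order 0 < 1 < 2 < 3 < 4 < 5 and write every simplex with vertices in increasing order. Then dim K = 2 and the simplices of K are:

  0-simplices (6): [0], [1], [2], [3], [4], [5]
  1-simplices (12): [0,1], [0,2], [0,3], [1,2], [1,3], [1,4], [1,5], [2,3], [2,4], [3,4], [3,5], [4,5]
  2-simplices (6): [0,1,3], [0,2,3], [1,2,4], [1,3,5], [1,4,5], [2,3,4]

Hence C_0 ≅ Z^6, C_1 ≅ Z^12, C_2 ≅ Z^6.

∂_1: C_1 → C_0 sends each edge [p,q] (with p < q) to q − p. For instance
  ∂[1,3] = [3] − [1].
The resulting 6×12 matrix has rank 5, and its Smith normal form has invariant factors (1,1,1,1,1).

The boundary map ∂_2: C_2 → C_1 maps a triangle to the signed sum of its edges. For instance
  ∂[1,2,4] = [2,4] − [1,4] + [1,2],
  ∂[2,3,4] = [3,4] − [2,4] + [2,3].
The 12×6 boundary matrix has rank 6 and Smith normal form diag(1,1,1,1,1,1).

Computing H_k = (kernel of ∂_k) / (image of ∂_{k+1}):

  H_0: rank C_0 − rank ∂_1 = 6 − 5 = 1, and the invariant factors of ∂_1 are all 1, so H_0 = Z.
  H_1: rank ker ∂_1 − rank ∂_2 = (12 − 5) − 6 = 1, and the invariant factors of ∂_2 are all 1, so H_1 = Z.
  H_2: rank ker ∂_2 − rank ∂_3 = (6 − 6) − 0 = 0, and there is no ∂_3, so H_2 = 0.

As a check, the Euler characteristic is 6 − 12 + 6 = 0, which agrees with 1 − 1 + 0 = 0.
(K is a triangulation of the cylinder S^1 x I.)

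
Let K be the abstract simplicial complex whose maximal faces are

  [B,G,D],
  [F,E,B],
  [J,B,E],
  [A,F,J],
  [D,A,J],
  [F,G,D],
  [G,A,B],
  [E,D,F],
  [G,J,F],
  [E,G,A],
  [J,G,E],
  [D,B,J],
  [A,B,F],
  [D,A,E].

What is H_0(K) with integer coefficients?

H_0 = Z.

Order the vertices as A < B < D < E < F < G < J. Listing each simplex with vertices in this order, K has dimension 2 with simplices:

  0-simplices (7): A, B, D, E, F, G, J
  1-simplices (21): AB, AD, AE, AF, AG, AJ, BD, BE, BF, BG, BJ, DE, DF, DG, DJ, EF, EG, EJ, FG, FJ, GJ
  2-simplices (14): ABF, ABG, ADE, ADJ, AEG, AFJ, BDG, BDJ, BEF, BEJ, DEF, DFG, EGJ, FGJ

Hence C_0 ≅ Z^7, C_1 ≅ Z^21, C_2 ≅ Z^14.

The boundary map ∂_1: C_1 → C_0 sends each edge [p,q] (with p < q) to q − p. For instance
  ∂AD = D − A.
The resulting 7×21 matrix has rank 6, and its Smith normal form has invariant factors (1,1,1,1,1,1).

Boundary ∂_2: C_2 → C_1 acts by ∂[p,q,r] = [q,r] − [p,r] + [p,q]. For instance
  ∂ADJ = DJ − AJ + AD,
  ∂ABF = BF − AF + AB.
The resulting 21×14 matrix has rank 13, and its Smith normal form has invariant factors (1,1,1,1,1,1,1,1,1,1,1,1,1).

Now H_k = ker ∂_k / im ∂_{k+1}, so:

  H_0: rank C_0 − rank ∂_1 = 7 − 6 = 1, and the invariant factors of ∂_1 are all 1, so H_0 = Z.

(K is a triangulation of the torus T^2.)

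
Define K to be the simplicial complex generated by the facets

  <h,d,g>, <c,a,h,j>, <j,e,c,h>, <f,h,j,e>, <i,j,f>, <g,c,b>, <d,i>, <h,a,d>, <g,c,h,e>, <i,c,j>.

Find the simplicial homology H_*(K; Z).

H_0 ≅ Z,  H_1 ≅ Z,  H_2 = 0,  H_3 = 0.

Take the total order a < b < c < d < e < f < g < h < i < j on the vertex set. Then K (dimension 3) consists of the simplices:

  0-simplices (10): a, b, c, d, e, f, g, h, i, j
  1-simplices (24): ac, ad, ah, aj, bc, bg, ce, cg, ch, ci, cj, dg, dh, di, ef, eg, eh, ej, fh, fi, fj, gh, hj, ij
  2-simplices (18): ach, acj, adh, ahj, bcg, ceg, ceh, cej, cgh, chj, cij, dgh, efh, efj, egh, ehj, fhj, fij
  3-simplices (4): achj, cegh, cehj, efhj

giving chain groups C_0 ≅ Z^10, C_1 ≅ Z^24, C_2 ≅ Z^18, C_3 ≅ Z^4.

Boundary ∂_1: C_1 → C_0 maps an edge to its endpoints' difference, ∂[p,q] = q − p. For instance
  ∂ac = c − a.
The resulting 10×24 matrix has rank 9, and its Smith normal form has invariant factors (1,1,1,1,1,1,1,1,1).

∂_2: C_2 → C_1 acts by ∂[p,q,r] = [q,r] − [p,r] + [p,q]. For instance
  ∂fij = ij − fj + fi,
  ∂acj = cj − aj + ac.
This gives a 24×18 integer matrix of rank 14; reducing to Smith normal form yields diagonal entries (1,1,1,1,1,1,1,1,1,1,1,1,1,1).

The boundary map ∂_3: C_3 → C_2 sends each 3-simplex σ to the alternating sum Σ_i (−1)^i (σ with its i-th vertex removed). For instance
  ∂cegh = egh − cgh + ceh − ceg,
  ∂achj = chj − ahj + acj − ach.
The resulting 18×4 matrix has rank 4, and its Smith normal form has invariant factors (1,1,1,1).

From H_k ≅ ker(∂_k) / im(∂_{k+1}) we obtain:

  H_0: rank C_0 − rank ∂_1 = 10 − 9 = 1, and the invariant factors of ∂_1 are all 1, so H_0 ≅ Z.
  H_1: rank ker ∂_1 − rank ∂_2 = (24 − 9) − 14 = 1, and the invariant factors of ∂_2 are all 1, so H_1 ≅ Z.
  H_2: rank ker ∂_2 − rank ∂_3 = (18 − 14) − 4 = 0, and the invariant factors of ∂_3 are all 1, so H_2 ≅ 0.
  H_3: rank ker ∂_3 − rank ∂_4 = (4 − 4) − 0 = 0, and there is no ∂_4, so H_3 ≅ 0.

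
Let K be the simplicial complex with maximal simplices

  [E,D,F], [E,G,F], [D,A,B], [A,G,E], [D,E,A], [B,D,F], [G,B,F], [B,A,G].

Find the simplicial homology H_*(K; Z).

H_0 = Z,  H_1 = 0,  H_2 = Z.

Order the vertices as A < B < D < E < F < G. Listing each simplex with vertices in this order, K has dimension 2 with simplices:

  0-simplices (6): A, B, D, E, F, G
  1-simplices (12): AB, AD, AE, AG, BD, BF, BG, DE, DF, EF, EG, FG
  2-simplices (8): ABD, ABG, ADE, AEG, BDF, BFG, DEF, EFG

Hence C_0 ≅ Z^6, C_1 ≅ Z^12, C_2 ≅ Z^8.

Boundary ∂_1: C_1 → C_0 maps an edge to its endpoints' difference, ∂[p,q] = q − p. For instance
  ∂DE = E − D.
This gives a 6×12 integer matrix of rank 5; reducing to Smith normal form yields diagonal entries (1,1,1,1,1).

The boundary map ∂_2: C_2 → C_1 acts by ∂[p,q,r] = [q,r] − [p,r] + [p,q]. For instance
  ∂BFG = FG − BG + BF,
  ∂EFG = FG − EG + EF.
This gives a 12×8 integer matrix of rank 7; reducing to Smith normal form yields diagonal entries (1,1,1,1,1,1,1).

Computing H_k = (kernel of ∂_k) / (image of ∂_{k+1}):

  H_0: rank C_0 − rank ∂_1 = 6 − 5 = 1, and the invariant factors of ∂_1 are all 1, so H_0 ≅ Z.
  H_1: rank ker ∂_1 − rank ∂_2 = (12 − 5) − 7 = 0, and the invariant factors of ∂_2 are all 1, so H_1 ≅ 0.
  H_2: rank ker ∂_2 − rank ∂_3 = (8 − 7) − 0 = 1, and there is no ∂_3, so H_2 ≅ Z.

As a check, the Euler characteristic is 6 − 12 + 8 = 2, which agrees with 1 − 0 + 1 = 2.
(K is a triangulation of the 2-sphere S^2.)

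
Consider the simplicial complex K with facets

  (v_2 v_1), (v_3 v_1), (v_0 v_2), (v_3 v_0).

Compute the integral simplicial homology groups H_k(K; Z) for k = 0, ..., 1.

H_0 = Z,  H_1 = Z.

Take the total order v_0 < v_1 < v_2 < v_3 on the vertex set. Then K (dimension 1) consists of the simplices:

  0-simplices (4): [v_0], [v_1], [v_2], [v_3]
  1-simplices (4): [v_0,v_2], [v_0,v_3], [v_1,v_2], [v_1,v_3]

so the chain groups are C_0 ≅ Z^4, C_1 ≅ Z^4.

The boundary map ∂_1: C_1 → C_0 is given by ∂[p,q] = [q] − [p]. For instance
  ∂[v_0,v_3] = [v_3] − [v_0].
The resulting 4×4 matrix has rank 3, and its Smith normal form has invariant factors (1,1,1).

Computing H_k = (kernel of ∂_k) / (image of ∂_{k+1}):

  H_0: rank C_0 − rank ∂_1 = 4 − 3 = 1, and the invariant factors of ∂_1 are all 1, so H_0 ≅ Z.
  H_1: rank ker ∂_1 − rank ∂_2 = (4 − 3) − 0 = 1, and there is no ∂_2, so H_1 ≅ Z.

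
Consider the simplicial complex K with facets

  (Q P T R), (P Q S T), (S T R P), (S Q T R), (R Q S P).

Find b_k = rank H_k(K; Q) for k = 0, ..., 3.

Fix the vertex order P < Q < R < S < T and write every simplex with vertices in increasing order. Then dim K = 3 and the simplices of K are:

  0-simplices (5): P, Q, R, S, T
  1-simplices (10): PQ, PR, PS, PT, QR, QS, QT, RS, RT, ST
  2-simplices (10): PQR, PQS, PQT, PRS, PRT, PST, QRS, QRT, QST, RST
  3-simplices (5): PQRS, PQRT, PQST, PRST, QRST

Hence C_0 ≅ Z^5, C_1 ≅ Z^10, C_2 ≅ Z^10, C_3 ≅ Z^5.

Boundary ∂_1: C_1 → C_0 is given by ∂[p,q] = [q] − [p]. For instance
  ∂RS = S − R.
As a 5×10 matrix over Z this has rank 4, with invariant factors (1,1,1,1).

∂_2: C_2 → C_1 sends each 2-simplex [p,q,r] to [q,r] − [p,r] + [p,q]. For instance
  ∂PRT = RT − PT + PR,
  ∂PQT = QT − PT + PQ.
The 10×10 boundary matrix has rank 6 and Smith normal form diag(1,1,1,1,1,1).

Boundary ∂_3: C_3 → C_2 sends each 3-simplex σ to the alternating sum Σ_i (−1)^i (σ with its i-th vertex removed). For instance
  ∂QRST = RST − QST + QRT − QRS,
  ∂PQRT = QRT − PRT + PQT − PQR.
The 10×5 boundary matrix has rank 4 and Smith normal form diag(1,1,1,1).

From H_k ≅ ker(∂_k) / im(∂_{k+1}) we obtain:

  H_0: rank C_0 − rank ∂_1 = 5 − 4 = 1, and the invariant factors of ∂_1 are all 1, so H_0 ≅ Z.
  H_1: rank ker ∂_1 − rank ∂_2 = (10 − 4) − 6 = 0, and the invariant factors of ∂_2 are all 1, so H_1 ≅ 0.
  H_2: rank ker ∂_2 − rank ∂_3 = (10 − 6) − 4 = 0, and the invariant factors of ∂_3 are all 1, so H_2 ≅ 0.
  H_3: rank ker ∂_3 − rank ∂_4 = (5 − 4) − 0 = 1, and there is no ∂_4, so H_3 ≅ Z.

(K is a triangulation of the 3-sphere S^3.)

Hence the Betti numbers are b_0 = 1, b_1 = 0, b_2 = 0, b_3 = 1.

b_0 = 1, b_1 = 0, b_2 = 0, b_3 = 1.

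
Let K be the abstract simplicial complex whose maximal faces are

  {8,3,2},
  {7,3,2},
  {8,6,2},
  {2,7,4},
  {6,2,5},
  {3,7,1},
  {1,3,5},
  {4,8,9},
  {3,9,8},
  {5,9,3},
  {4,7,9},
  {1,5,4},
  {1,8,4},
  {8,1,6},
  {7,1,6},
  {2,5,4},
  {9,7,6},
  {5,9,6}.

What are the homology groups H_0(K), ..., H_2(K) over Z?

H_0 ≅ Z,  H_1 ≅ Z^2,  H_2 ≅ Z.

We work with the vertex ordering 1 < 2 < 3 < 4 < 5 < 6 < 7 < 8 < 9. The simplices of K, each written with vertices in increasing order, are:

  0-simplices (9): [1], [2], [3], [4], [5], [6], [7], [8], [9]
  1-simplices (27): (27 of them)
  2-simplices (18): [1,3,5], [1,3,7], [1,4,5], [1,4,8], [1,6,7], [1,6,8], [2,3,7], [2,3,8], [2,4,5], [2,4,7], [2,5,6], [2,6,8], [3,5,9], [3,8,9], [4,7,9], [4,8,9], [5,6,9], [6,7,9]

giving chain groups C_0 ≅ Z^9, C_1 ≅ Z^27, C_2 ≅ Z^18.

∂_1: C_1 → C_0 sends each edge [p,q] (with p < q) to q − p.
As a 9×27 matrix over Z this has rank 8, with invariant factors (1,1,1,1,1,1,1,1).

∂_2: C_2 → C_1 acts by ∂[p,q,r] = [q,r] − [p,r] + [p,q]. For instance
  ∂[5,6,9] = [6,9] − [5,9] + [5,6],
  ∂[1,6,7] = [6,7] − [1,7] + [1,6].
The resulting 27×18 matrix has rank 17, and its Smith normal form has invariant factors (1,1,1,1,1,1,1,1,1,1,1,1,1,1,1,1,1).

Now H_k = ker ∂_k / im ∂_{k+1}, so:

  H_0: rank C_0 − rank ∂_1 = 9 − 8 = 1, and the invariant factors of ∂_1 are all 1, so H_0 = Z.
  H_1: rank ker ∂_1 − rank ∂_2 = (27 − 8) − 17 = 2, and the invariant factors of ∂_2 are all 1, so H_1 = Z^2.
  H_2: rank ker ∂_2 − rank ∂_3 = (18 − 17) − 0 = 1, and there is no ∂_3, so H_2 = Z.

(K is a triangulation of the torus T^2.)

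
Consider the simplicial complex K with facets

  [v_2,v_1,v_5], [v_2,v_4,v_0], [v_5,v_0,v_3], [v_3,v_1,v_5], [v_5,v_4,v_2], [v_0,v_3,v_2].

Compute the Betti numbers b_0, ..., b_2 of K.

b_0 = 1, b_1 = 1, b_2 = 0.

We work with the vertex ordering v_0 < v_1 < v_2 < v_3 < v_4 < v_5. The simplices of K, each written with vertices in increasing order, are:

  0-simplices (6): [v_0], [v_1], [v_2], [v_3], [v_4], [v_5]
  1-simplices (12): [v_0,v_2], [v_0,v_3], [v_0,v_4], [v_0,v_5], [v_1,v_2], [v_1,v_3], [v_1,v_5], [v_2,v_3], [v_2,v_4], [v_2,v_5], [v_3,v_5], [v_4,v_5]
  2-simplices (6): [v_0,v_2,v_3], [v_0,v_2,v_4], [v_0,v_3,v_5], [v_1,v_2,v_5], [v_1,v_3,v_5], [v_2,v_4,v_5]

so the chain groups are C_0 ≅ Z^6, C_1 ≅ Z^12, C_2 ≅ Z^6.

Boundary ∂_1: C_1 → C_0 sends each edge [p,q] (with p < q) to q − p. For instance
  ∂[v_1,v_3] = [v_3] − [v_1].
The 6×12 boundary matrix has rank 5 and Smith normal form diag(1,1,1,1,1).

∂_2: C_2 → C_1 acts by ∂[p,q,r] = [q,r] − [p,r] + [p,q]. For instance
  ∂[v_0,v_2,v_4] = [v_2,v_4] − [v_0,v_4] + [v_0,v_2],
  ∂[v_2,v_4,v_5] = [v_4,v_5] − [v_2,v_5] + [v_2,v_4].
As a 12×6 matrix over Z this has rank 6, with invariant factors (1,1,1,1,1,1).

Computing H_k = (kernel of ∂_k) / (image of ∂_{k+1}):

  H_0: rank C_0 − rank ∂_1 = 6 − 5 = 1, and the invariant factors of ∂_1 are all 1, so H_0 ≅ Z.
  H_1: rank ker ∂_1 − rank ∂_2 = (12 − 5) − 6 = 1, and the invariant factors of ∂_2 are all 1, so H_1 ≅ Z.
  H_2: rank ker ∂_2 − rank ∂_3 = (6 − 6) − 0 = 0, and there is no ∂_3, so H_2 ≅ 0.

Hence the Betti numbers are b_0 = 1, b_1 = 1, b_2 = 0.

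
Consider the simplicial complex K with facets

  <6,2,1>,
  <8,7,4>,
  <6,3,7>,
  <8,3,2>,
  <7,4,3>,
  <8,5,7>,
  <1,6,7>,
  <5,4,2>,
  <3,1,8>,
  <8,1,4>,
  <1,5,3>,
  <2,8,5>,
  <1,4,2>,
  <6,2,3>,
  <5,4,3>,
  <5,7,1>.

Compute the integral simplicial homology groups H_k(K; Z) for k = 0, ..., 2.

We work with the vertex ordering 1 < 2 < 3 < 4 < 5 < 6 < 7 < 8. The simplices of K, each written with vertices in increasing order, are:

  0-simplices (8): [1], [2], [3], [4], [5], [6], [7], [8]
  1-simplices (24): (24 of them)
  2-simplices (16): [1,2,4], [1,2,6], [1,3,5], [1,3,8], [1,4,8], [1,5,7], [1,6,7], [2,3,6], [2,3,8], [2,4,5], [2,5,8], [3,4,5], [3,4,7], [3,6,7], [4,7,8], [5,7,8]

Hence C_0 ≅ Z^8, C_1 ≅ Z^24, C_2 ≅ Z^16.

The boundary map ∂_1: C_1 → C_0 sends each edge [p,q] (with p < q) to q − p.
The 8×24 boundary matrix has rank 7 and Smith normal form diag(1,1,1,1,1,1,1).

Boundary ∂_2: C_2 → C_1 maps a triangle to the signed sum of its edges. For instance
  ∂[2,4,5] = [4,5] − [2,5] + [2,4],
  ∂[1,2,4] = [2,4] − [1,4] + [1,2].
The resulting 24×16 matrix has rank 15, and its Smith normal form has invariant factors (1,1,1,1,1,1,1,1,1,1,1,1,1,1,1).

Computing H_k = (kernel of ∂_k) / (image of ∂_{k+1}):

  H_0: rank C_0 − rank ∂_1 = 8 − 7 = 1, and the invariant factors of ∂_1 are all 1, so H_0 ≅ Z.
  H_1: rank ker ∂_1 − rank ∂_2 = (24 − 7) − 15 = 2, and the invariant factors of ∂_2 are all 1, so H_1 ≅ Z^2.
  H_2: rank ker ∂_2 − rank ∂_3 = (16 − 15) − 0 = 1, and there is no ∂_3, so H_2 ≅ Z.

H_0 = Z,  H_1 = Z^2,  H_2 = Z.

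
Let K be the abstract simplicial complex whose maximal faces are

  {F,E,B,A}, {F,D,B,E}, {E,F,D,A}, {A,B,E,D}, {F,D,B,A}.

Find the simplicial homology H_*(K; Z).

Order the vertices as A < B < D < E < F. Listing each simplex with vertices in this order, K has dimension 3 with simplices:

  0-simplices (5): A, B, D, E, F
  1-simplices (10): AB, AD, AE, AF, BD, BE, BF, DE, DF, EF
  2-simplices (10): ABD, ABE, ABF, ADE, ADF, AEF, BDE, BDF, BEF, DEF
  3-simplices (5): ABDE, ABDF, ABEF, ADEF, BDEF

Hence C_0 ≅ Z^5, C_1 ≅ Z^10, C_2 ≅ Z^10, C_3 ≅ Z^5.

Boundary ∂_1: C_1 → C_0 is given by ∂[p,q] = [q] − [p].
The resulting 5×10 matrix has rank 4, and its Smith normal form has invariant factors (1,1,1,1).

The boundary map ∂_2: C_2 → C_1 acts by ∂[p,q,r] = [q,r] − [p,r] + [p,q]. For instance
  ∂BDE = DE − BE + BD,
  ∂ADE = DE − AE + AD.
The resulting 10×10 matrix has rank 6, and its Smith normal form has invariant factors (1,1,1,1,1,1).

∂_3: C_3 → C_2 sends each 3-simplex σ to the alternating sum Σ_i (−1)^i (σ with its i-th vertex removed). For instance
  ∂BDEF = DEF − BEF + BDF − BDE,
  ∂ABDE = BDE − ADE + ABE − ABD.
As a 10×5 matrix over Z this has rank 4, with invariant factors (1,1,1,1).

Reading off H_k = ker ∂_k / im ∂_{k+1}:

  H_0: rank C_0 − rank ∂_1 = 5 − 4 = 1, and the invariant factors of ∂_1 are all 1, so H_0 ≅ Z.
  H_1: rank ker ∂_1 − rank ∂_2 = (10 − 4) − 6 = 0, and the invariant factors of ∂_2 are all 1, so H_1 ≅ 0.
  H_2: rank ker ∂_2 − rank ∂_3 = (10 − 6) − 4 = 0, and the invariant factors of ∂_3 are all 1, so H_2 ≅ 0.
  H_3: rank ker ∂_3 − rank ∂_4 = (5 − 4) − 0 = 1, and there is no ∂_4, so H_3 ≅ Z.

(K is a triangulation of the 3-sphere S^3.)

H_0 ≅ Z,  H_1 = 0,  H_2 = 0,  H_3 ≅ Z.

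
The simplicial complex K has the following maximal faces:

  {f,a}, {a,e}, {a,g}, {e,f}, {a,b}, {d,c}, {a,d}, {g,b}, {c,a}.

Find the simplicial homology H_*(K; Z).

H_0 = Z,  H_1 = Z^3.

Fix the vertex order a < b < c < d < e < f < g and write every simplex with vertices in increasing order. Then dim K = 1 and the simplices of K are:

  0-simplices (7): a, b, c, d, e, f, g
  1-simplices (9): ab, ac, ad, ae, af, ag, bg, cd, ef

Hence C_0 ≅ Z^7, C_1 ≅ Z^9.

∂_1: C_1 → C_0 maps an edge to its endpoints' difference, ∂[p,q] = q − p.
This gives a 7×9 integer matrix of rank 6; reducing to Smith normal form yields diagonal entries (1,1,1,1,1,1).

Reading off H_k = ker ∂_k / im ∂_{k+1}:

  H_0: rank C_0 − rank ∂_1 = 7 − 6 = 1, and the invariant factors of ∂_1 are all 1, so H_0 = Z.
  H_1: rank ker ∂_1 − rank ∂_2 = (9 − 6) − 0 = 3, and there is no ∂_2, so H_1 = Z^3.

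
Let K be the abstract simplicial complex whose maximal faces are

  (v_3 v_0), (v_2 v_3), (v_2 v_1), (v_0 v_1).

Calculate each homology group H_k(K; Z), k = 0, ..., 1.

H_0 = Z,  H_1 = Z.

Fix the vertex order v_0 < v_1 < v_2 < v_3 and write every simplex with vertices in increasing order. Then dim K = 1 and the simplices of K are:

  0-simplices (4): [v_0], [v_1], [v_2], [v_3]
  1-simplices (4): [v_0,v_1], [v_0,v_3], [v_1,v_2], [v_2,v_3]

giving chain groups C_0 ≅ Z^4, C_1 ≅ Z^4.

∂_1: C_1 → C_0 sends each edge [p,q] (with p < q) to q − p.
The 4×4 boundary matrix has rank 3 and Smith normal form diag(1,1,1).

Computing H_k = (kernel of ∂_k) / (image of ∂_{k+1}):

  H_0: rank C_0 − rank ∂_1 = 4 − 3 = 1, and the invariant factors of ∂_1 are all 1, so H_0 = Z.
  H_1: rank ker ∂_1 − rank ∂_2 = (4 − 3) − 0 = 1, and there is no ∂_2, so H_1 = Z.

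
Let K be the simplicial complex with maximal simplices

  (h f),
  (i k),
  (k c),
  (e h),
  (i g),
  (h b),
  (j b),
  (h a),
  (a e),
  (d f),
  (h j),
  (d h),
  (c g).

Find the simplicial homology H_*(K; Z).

Order the vertices as a < b < c < d < e < f < g < h < i < j < k. Listing each simplex with vertices in this order, K has dimension 1 with simplices:

  0-simplices (11): a, b, c, d, e, f, g, h, i, j, k
  1-simplices (13): ae, ah, bh, bj, cg, ck, df, dh, eh, fh, gi, hj, ik

Hence C_0 ≅ Z^11, C_1 ≅ Z^13.

Boundary ∂_1: C_1 → C_0 maps an edge to its endpoints' difference, ∂[p,q] = q − p. For instance
  ∂ck = k − c.
The resulting 11×13 matrix has rank 9, and its Smith normal form has invariant factors (1,1,1,1,1,1,1,1,1).

Now H_k = ker ∂_k / im ∂_{k+1}, so:

  H_0: rank C_0 − rank ∂_1 = 11 − 9 = 2, and the invariant factors of ∂_1 are all 1, so H_0 = Z^2.
  H_1: rank ker ∂_1 − rank ∂_2 = (13 − 9) − 0 = 4, and there is no ∂_2, so H_1 = Z^4.

H_0 ≅ Z^2,  H_1 ≅ Z^4.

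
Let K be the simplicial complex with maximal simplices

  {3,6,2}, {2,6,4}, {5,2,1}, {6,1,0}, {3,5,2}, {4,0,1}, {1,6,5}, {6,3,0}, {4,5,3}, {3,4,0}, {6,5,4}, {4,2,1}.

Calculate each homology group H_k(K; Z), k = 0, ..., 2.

H_0 ≅ Z,  H_1 ≅ Z_2,  H_2 = 0.

We work with the vertex ordering 0 < 1 < 2 < 3 < 4 < 5 < 6. The simplices of K, each written with vertices in increasing order, are:

  0-simplices (7): [0], [1], [2], [3], [4], [5], [6]
  1-simplices (18): [0,1], [0,3], [0,4], [0,6], [1,2], [1,4], [1,5], [1,6], [2,3], [2,4], [2,5], [2,6], [3,4], [3,5], [3,6], [4,5], [4,6], [5,6]
  2-simplices (12): [0,1,4], [0,1,6], [0,3,4], [0,3,6], [1,2,4], [1,2,5], [1,5,6], [2,3,5], [2,3,6], [2,4,6], [3,4,5], [4,5,6]

so the chain groups are C_0 ≅ Z^7, C_1 ≅ Z^18, C_2 ≅ Z^12.

Boundary ∂_1: C_1 → C_0 sends each edge [p,q] (with p < q) to q − p.
This gives a 7×18 integer matrix of rank 6; reducing to Smith normal form yields diagonal entries (1,1,1,1,1,1).

∂_2: C_2 → C_1 maps a triangle to the signed sum of its edges. For instance
  ∂[0,3,6] = [3,6] − [0,6] + [0,3],
  ∂[2,3,5] = [3,5] − [2,5] + [2,3].
This gives a 18×12 integer matrix of rank 12; reducing to Smith normal form yields diagonal entries (1,1,1,1,1,1,1,1,1,1,1,2).

From H_k ≅ ker(∂_k) / im(∂_{k+1}) we obtain:

  H_0: rank C_0 − rank ∂_1 = 7 − 6 = 1, and the invariant factors of ∂_1 are all 1, so H_0 = Z.
  H_1: rank ker ∂_1 − rank ∂_2 = (18 − 6) − 12 = 0, and ∂_2 has invariant factor 2 > 1, so H_1 = Z_2.
  H_2: rank ker ∂_2 − rank ∂_3 = (12 − 12) − 0 = 0, and there is no ∂_3, so H_2 = 0.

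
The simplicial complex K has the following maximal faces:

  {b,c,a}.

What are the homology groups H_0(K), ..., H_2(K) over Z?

H_0 = Z,  H_1 = 0,  H_2 = 0.

Fix the vertex order a < b < c and write every simplex with vertices in increasing order. Then dim K = 2 and the simplices of K are:

  0-simplices (3): a, b, c
  1-simplices (3): ab, ac, bc
  2-simplices (1): abc

giving chain groups C_0 ≅ Z^3, C_1 ≅ Z^3, C_2 ≅ Z^1.

Boundary ∂_1: C_1 → C_0 is given by ∂[p,q] = [q] − [p]. For instance
  ∂ac = c − a.
As a 3×3 matrix over Z this has rank 2, with invariant factors (1,1).

The boundary map ∂_2: C_2 → C_1 acts by ∂[p,q,r] = [q,r] − [p,r] + [p,q]. For instance
  ∂abc = bc − ac + ab.
The 3×1 boundary matrix has rank 1 and Smith normal form diag(1).

Now H_k = ker ∂_k / im ∂_{k+1}, so:

  H_0: rank C_0 − rank ∂_1 = 3 − 2 = 1, and the invariant factors of ∂_1 are all 1, so H_0 ≅ Z.
  H_1: rank ker ∂_1 − rank ∂_2 = (3 − 2) − 1 = 0, and the invariant factors of ∂_2 are all 1, so H_1 ≅ 0.
  H_2: rank ker ∂_2 − rank ∂_3 = (1 − 1) − 0 = 0, and there is no ∂_3, so H_2 ≅ 0.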